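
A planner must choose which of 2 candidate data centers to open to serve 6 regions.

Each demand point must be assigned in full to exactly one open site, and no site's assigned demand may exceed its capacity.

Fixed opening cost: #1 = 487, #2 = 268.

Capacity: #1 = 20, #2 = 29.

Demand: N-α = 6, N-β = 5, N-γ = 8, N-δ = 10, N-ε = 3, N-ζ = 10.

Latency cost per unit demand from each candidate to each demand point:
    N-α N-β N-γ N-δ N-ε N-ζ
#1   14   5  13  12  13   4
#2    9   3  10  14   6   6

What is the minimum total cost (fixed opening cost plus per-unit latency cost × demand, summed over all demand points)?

1082

Open {#1, #2}; cheapest assignment that respects the capacities:
  #1 (cap 20, load 20): N-δ, N-ζ — cost 10×12 + 10×4 = 160
  #2 (cap 29, load 22): N-α, N-β, N-γ, N-ε — cost 6×9 + 5×3 + 8×10 + 3×6 = 167
  Shipping 327, fixed 755 → total 1082.
  Any other capacity-feasible assignment to {#1, #2} ships for at least 327.
Total demand is 42 and no other set of sites has combined capacity ≥ 42, so {#1, #2} is the only feasible choice of open sites. Minimum: 1082.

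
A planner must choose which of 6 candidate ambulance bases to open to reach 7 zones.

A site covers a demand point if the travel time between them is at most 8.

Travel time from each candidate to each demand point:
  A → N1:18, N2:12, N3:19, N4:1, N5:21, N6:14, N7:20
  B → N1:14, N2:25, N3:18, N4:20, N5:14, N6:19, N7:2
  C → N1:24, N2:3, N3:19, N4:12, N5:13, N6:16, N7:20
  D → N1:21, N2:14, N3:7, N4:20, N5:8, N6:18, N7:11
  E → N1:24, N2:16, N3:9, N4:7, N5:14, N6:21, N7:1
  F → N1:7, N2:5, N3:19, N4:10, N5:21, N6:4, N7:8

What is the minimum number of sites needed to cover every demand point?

3

Coverage sets (demand points within 8 of each site):
  A: {N4}
  B: {N7}
  C: {N2}
  D: {N3, N5}
  E: {N4, N7}
  F: {N1, N2, N6, N7}
No 2 sites suffice: every size-2 union leaves at least one demand point uncovered.
But {A, D, F} covers everything, so the minimum is 3.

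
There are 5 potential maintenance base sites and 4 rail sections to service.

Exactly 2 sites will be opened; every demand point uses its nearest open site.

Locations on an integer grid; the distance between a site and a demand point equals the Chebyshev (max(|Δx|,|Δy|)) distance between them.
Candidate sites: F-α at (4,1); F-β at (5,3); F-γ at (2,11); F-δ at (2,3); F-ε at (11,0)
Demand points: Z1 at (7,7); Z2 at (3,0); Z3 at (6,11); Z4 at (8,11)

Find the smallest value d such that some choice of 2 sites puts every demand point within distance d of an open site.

Open {F-α, F-γ}.
  Farthest demand point is Z4 at distance 6 (to F-γ); all others are ≤ 6.
With {F-β, F-γ} the worst case is 6.
With {F-γ, F-δ} the worst case is 6.
No size-2 selection achieves below 6.

6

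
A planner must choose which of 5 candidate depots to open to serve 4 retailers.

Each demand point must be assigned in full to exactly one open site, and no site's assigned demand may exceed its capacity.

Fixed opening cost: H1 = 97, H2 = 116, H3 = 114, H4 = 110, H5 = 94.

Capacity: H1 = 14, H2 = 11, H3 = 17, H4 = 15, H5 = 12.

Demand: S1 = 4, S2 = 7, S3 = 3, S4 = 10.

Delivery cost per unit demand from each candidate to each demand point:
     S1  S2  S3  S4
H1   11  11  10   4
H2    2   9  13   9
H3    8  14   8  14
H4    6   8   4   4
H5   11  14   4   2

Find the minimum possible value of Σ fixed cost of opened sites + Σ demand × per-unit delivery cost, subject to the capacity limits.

316

Open {H4, H5}; cheapest assignment that respects the capacities:
  H4 (cap 15, load 14): S1, S2, S3 — cost 4×6 + 7×8 + 3×4 = 92
  H5 (cap 12, load 10): S4 — cost 10×2 = 20
  Shipping 112, fixed 204 → total 316.
  Any other capacity-feasible assignment to {H4, H5} ships for at least 112.
Compare {H1, H4}: its best feasible assignment gives total 339.
Compare {H2, H4}: its best feasible assignment gives total 349.
Every other set of open sites that can feasibly serve all demand totals ≥ 339 even under its best assignment. Minimum: 316.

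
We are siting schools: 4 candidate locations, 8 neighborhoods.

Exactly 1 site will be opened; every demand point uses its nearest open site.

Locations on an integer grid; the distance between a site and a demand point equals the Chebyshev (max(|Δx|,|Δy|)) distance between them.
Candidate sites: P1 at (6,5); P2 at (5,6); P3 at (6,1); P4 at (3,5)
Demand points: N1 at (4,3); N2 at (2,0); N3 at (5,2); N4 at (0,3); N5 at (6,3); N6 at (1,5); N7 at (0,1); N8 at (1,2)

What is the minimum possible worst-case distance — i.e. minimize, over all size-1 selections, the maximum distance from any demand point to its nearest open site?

Open {P4}.
  Farthest demand point is N2 at distance 5 (to P4); all others are ≤ 5.
With {P1} the worst case is 6.
With {P2} the worst case is 6.
No size-1 selection achieves below 5.

5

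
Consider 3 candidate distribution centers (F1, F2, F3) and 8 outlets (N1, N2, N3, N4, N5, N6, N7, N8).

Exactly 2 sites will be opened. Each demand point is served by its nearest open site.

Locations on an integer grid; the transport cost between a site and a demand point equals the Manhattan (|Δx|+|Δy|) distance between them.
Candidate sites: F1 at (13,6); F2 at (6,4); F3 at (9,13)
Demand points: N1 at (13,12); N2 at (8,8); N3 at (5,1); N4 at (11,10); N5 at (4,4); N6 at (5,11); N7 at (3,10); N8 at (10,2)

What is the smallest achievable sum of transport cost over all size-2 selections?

Open {F2, F3}.
  N1→F3 5, N2→F2 6, N3→F2 4, N4→F3 5, N5→F2 2, N6→F3 6, N7→F2 9, N8→F2 6  ⇒ total 43.
Compare {F1, F2}: total 47.
Compare {F1, F3}: total 62.

43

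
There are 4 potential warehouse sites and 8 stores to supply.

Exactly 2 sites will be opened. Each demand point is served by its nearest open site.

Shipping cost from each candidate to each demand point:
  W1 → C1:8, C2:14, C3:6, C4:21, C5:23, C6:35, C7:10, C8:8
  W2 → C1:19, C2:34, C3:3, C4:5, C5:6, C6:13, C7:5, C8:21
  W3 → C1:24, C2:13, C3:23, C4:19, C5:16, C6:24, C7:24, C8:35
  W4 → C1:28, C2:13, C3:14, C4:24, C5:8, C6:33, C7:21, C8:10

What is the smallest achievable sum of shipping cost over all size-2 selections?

62

Open {W1, W2}.
  C1→W1 8, C2→W1 14, C3→W2 3, C4→W2 5, C5→W2 6, C6→W2 13, C7→W2 5, C8→W1 8  ⇒ total 62.
Compare {W2, W4}: total 74.
Compare {W2, W3}: total 85.
No size-2 selection does better; minimum is 62.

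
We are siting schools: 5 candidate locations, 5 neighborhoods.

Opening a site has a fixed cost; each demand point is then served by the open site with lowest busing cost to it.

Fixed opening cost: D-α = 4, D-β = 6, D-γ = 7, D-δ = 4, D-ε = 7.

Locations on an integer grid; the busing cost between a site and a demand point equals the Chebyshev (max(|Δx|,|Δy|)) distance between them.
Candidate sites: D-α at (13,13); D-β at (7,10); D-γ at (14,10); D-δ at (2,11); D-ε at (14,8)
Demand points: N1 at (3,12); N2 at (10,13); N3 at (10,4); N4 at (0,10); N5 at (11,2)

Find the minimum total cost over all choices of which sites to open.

Open {D-δ, D-ε}: assign each demand point to its cheapest open site.
  N1→D-δ 1, N2→D-ε 5, N3→D-ε 4, N4→D-δ 2, N5→D-ε 6
  busing cost 18, fixed 11 → total 29.
Compare {D-β, D-δ}: busing cost 20 + fixed 10 = 30.
Compare {D-α, D-δ}: busing cost 23 + fixed 8 = 31.
Compare {D-α, D-δ, D-ε}: busing cost 16 + fixed 15 = 31.
All other subsets cost ≥ 30. Minimum total cost: 29.

29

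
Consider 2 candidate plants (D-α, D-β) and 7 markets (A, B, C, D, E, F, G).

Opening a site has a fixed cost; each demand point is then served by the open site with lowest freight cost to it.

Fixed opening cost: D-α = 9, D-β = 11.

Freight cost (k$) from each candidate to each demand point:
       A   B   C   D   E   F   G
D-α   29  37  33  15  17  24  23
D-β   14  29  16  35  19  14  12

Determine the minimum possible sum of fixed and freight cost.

137

Open {D-α, D-β}: assign each demand point to its cheapest open site.
  A→D-β 14, B→D-β 29, C→D-β 16, D→D-α 15, E→D-α 17, F→D-β 14, G→D-β 12
  freight cost 117, fixed 20 → total 137.
Compare {D-β}: freight cost 139 + fixed 11 = 150.
Compare {D-α}: freight cost 178 + fixed 9 = 187.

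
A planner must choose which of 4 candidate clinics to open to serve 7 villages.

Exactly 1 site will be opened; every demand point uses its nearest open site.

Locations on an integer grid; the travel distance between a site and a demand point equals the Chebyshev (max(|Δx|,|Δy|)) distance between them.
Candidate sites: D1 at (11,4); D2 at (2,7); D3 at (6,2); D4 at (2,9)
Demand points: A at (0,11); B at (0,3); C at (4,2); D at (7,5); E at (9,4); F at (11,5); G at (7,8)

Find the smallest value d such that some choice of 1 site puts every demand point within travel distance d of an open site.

Open {D2}.
  Farthest demand point is F at travel distance 9 (to D2); all others are ≤ 9.
With {D3} the worst case is 9.
With {D4} the worst case is 9.
No size-1 selection achieves below 9.

9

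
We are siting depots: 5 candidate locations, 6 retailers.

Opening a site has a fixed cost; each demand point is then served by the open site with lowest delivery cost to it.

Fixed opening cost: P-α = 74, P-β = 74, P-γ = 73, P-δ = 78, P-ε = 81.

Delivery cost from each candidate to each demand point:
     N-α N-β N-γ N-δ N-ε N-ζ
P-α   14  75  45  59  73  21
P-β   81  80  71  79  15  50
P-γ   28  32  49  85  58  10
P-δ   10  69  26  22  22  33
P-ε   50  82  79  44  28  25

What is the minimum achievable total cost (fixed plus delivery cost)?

Open {P-δ}: assign each demand point to its cheapest open site.
  N-α→P-δ 10, N-β→P-δ 69, N-γ→P-δ 26, N-δ→P-δ 22, N-ε→P-δ 22, N-ζ→P-δ 33
  delivery cost 182, fixed 78 → total 260.
Compare {P-γ, P-δ}: delivery cost 122 + fixed 151 = 273.
Compare {P-α, P-δ}: delivery cost 170 + fixed 152 = 322.
Compare {P-β, P-δ}: delivery cost 175 + fixed 152 = 327.
All other subsets cost ≥ 273. Minimum total cost: 260.

260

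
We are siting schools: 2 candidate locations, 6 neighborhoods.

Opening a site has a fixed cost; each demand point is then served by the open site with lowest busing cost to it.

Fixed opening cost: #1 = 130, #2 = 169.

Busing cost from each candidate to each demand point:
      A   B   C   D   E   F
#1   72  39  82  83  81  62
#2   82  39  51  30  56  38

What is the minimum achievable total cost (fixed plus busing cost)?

Open {#2}: assign each demand point to its cheapest open site.
  A→#2 82, B→#2 39, C→#2 51, D→#2 30, E→#2 56, F→#2 38
  busing cost 296, fixed 169 → total 465.
Compare {#1}: busing cost 419 + fixed 130 = 549.
Compare {#1, #2}: busing cost 286 + fixed 299 = 585.

465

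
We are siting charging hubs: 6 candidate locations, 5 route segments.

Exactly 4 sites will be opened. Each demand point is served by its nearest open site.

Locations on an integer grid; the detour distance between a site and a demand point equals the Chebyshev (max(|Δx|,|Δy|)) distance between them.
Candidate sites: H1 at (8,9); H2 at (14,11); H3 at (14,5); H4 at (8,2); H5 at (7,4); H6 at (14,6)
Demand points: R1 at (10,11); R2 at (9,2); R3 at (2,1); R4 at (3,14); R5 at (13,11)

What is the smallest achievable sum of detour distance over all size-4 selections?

14

Open {H1, H2, H4, H5}.
  R1→H1 2, R2→H4 1, R3→H5 5, R4→H1 5, R5→H2 1  ⇒ total 14.
Compare {H1, H2, H3, H4}: total 15.
Compare {H1, H2, H3, H5}: total 15.
No size-4 selection does better; minimum is 14.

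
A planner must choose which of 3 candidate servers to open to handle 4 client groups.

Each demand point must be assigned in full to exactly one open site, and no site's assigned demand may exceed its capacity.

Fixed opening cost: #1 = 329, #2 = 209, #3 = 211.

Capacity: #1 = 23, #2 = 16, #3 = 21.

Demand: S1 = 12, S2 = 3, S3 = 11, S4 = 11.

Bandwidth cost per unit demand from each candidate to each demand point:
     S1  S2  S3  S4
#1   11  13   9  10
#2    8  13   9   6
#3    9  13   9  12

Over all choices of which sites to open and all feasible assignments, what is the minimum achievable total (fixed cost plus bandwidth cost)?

874

Open {#1, #2}; cheapest assignment that respects the capacities:
  #1 (cap 23, load 23): S1, S3 — cost 12×11 + 11×9 = 231
  #2 (cap 16, load 14): S2, S4 — cost 3×13 + 11×6 = 105
  Shipping 336, fixed 538 → total 874.
  Any other capacity-feasible assignment to {#1, #2} ships for at least 336.
Compare {#1, #3}: its best feasible assignment gives total 896.
Compare {#1, #2, #3}: its best feasible assignment gives total 1061.
Every other set of open sites that can feasibly serve all demand totals ≥ 896 even under its best assignment. Minimum: 874.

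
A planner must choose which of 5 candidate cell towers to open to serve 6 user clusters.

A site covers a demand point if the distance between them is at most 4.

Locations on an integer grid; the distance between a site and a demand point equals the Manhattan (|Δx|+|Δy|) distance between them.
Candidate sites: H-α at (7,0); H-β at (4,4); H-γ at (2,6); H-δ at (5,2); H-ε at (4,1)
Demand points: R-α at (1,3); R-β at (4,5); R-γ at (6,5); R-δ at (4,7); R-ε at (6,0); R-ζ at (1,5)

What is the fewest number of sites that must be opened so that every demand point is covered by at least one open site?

Coverage sets (demand points within 4 of each site):
  H-α: {R-ε}
  H-β: {R-α, R-β, R-γ, R-δ, R-ζ}
  H-γ: {R-α, R-β, R-δ, R-ζ}
  H-δ: {R-β, R-γ, R-ε}
  H-ε: {R-β, R-ε}
No single site covers all 6 demand points.
But {H-α, H-β} covers everything, so the minimum is 2.

2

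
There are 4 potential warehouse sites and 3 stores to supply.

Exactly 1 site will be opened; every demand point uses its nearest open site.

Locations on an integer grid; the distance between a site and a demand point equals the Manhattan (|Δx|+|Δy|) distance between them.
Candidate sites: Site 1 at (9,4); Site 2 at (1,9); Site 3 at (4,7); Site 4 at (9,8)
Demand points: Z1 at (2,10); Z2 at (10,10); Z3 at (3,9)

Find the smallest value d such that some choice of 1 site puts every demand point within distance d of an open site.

9

Open {Site 3}.
  Farthest demand point is Z2 at distance 9 (to Site 3); all others are ≤ 9.
With {Site 4} the worst case is 9.
With {Site 2} the worst case is 10.
No size-1 selection achieves below 9.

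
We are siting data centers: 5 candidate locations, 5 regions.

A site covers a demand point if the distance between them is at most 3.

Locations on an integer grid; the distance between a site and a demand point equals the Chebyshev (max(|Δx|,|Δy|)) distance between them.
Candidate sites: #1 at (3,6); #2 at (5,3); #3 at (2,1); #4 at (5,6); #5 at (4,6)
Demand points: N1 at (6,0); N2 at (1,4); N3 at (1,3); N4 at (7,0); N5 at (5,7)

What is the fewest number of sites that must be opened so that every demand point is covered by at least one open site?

Coverage sets (demand points within 3 of each site):
  #1: {N2, N3, N5}
  #2: {N1, N4}
  #3: {N2, N3}
  #4: {N5}
  #5: {N2, N3, N5}
No single site covers all 5 demand points.
But {#1, #2} covers everything, so the minimum is 2.

2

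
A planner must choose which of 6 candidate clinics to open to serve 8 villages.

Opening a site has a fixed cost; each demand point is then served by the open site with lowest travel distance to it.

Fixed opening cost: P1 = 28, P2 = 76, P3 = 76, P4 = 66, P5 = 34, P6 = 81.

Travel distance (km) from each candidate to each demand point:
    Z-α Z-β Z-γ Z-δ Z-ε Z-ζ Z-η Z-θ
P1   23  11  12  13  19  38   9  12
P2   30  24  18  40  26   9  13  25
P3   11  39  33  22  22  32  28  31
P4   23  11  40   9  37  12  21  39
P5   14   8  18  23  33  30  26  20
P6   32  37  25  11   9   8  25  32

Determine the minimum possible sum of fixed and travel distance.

Open {P1}: assign each demand point to its cheapest open site.
  Z-α→P1 23, Z-β→P1 11, Z-γ→P1 12, Z-δ→P1 13, Z-ε→P1 19, Z-ζ→P1 38, Z-η→P1 9, Z-θ→P1 12
  travel distance 137, fixed 28 → total 165.
Compare {P1, P5}: travel distance 117 + fixed 62 = 179.
Compare {P1, P4}: travel distance 107 + fixed 94 = 201.
Compare {P1, P6}: travel distance 95 + fixed 109 = 204.
All other subsets cost ≥ 179. Minimum total cost: 165.

165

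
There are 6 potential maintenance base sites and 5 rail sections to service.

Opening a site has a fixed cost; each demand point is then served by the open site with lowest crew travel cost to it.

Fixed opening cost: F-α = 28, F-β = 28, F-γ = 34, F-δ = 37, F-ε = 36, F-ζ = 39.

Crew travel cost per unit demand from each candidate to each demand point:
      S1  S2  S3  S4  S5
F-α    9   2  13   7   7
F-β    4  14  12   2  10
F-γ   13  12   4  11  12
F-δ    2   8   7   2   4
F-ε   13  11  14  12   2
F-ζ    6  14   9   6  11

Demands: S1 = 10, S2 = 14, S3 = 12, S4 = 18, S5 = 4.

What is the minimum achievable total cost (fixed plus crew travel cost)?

Open {F-α, F-γ, F-δ}: assign each demand point to its cheapest open site.
  S1→F-δ 10×2=20, S2→F-α 14×2=28, S3→F-γ 12×4=48, S4→F-δ 18×2=36, S5→F-δ 4×4=16
  crew travel cost 148, fixed 99 → total 247.
Compare {F-α, F-δ}: crew travel cost 184 + fixed 65 = 249.
Compare {F-α, F-β, F-γ}: crew travel cost 180 + fixed 90 = 270.
Compare {F-α, F-β, F-γ, F-δ}: crew travel cost 148 + fixed 127 = 275.
All other subsets cost ≥ 249. Minimum total cost: 247.

247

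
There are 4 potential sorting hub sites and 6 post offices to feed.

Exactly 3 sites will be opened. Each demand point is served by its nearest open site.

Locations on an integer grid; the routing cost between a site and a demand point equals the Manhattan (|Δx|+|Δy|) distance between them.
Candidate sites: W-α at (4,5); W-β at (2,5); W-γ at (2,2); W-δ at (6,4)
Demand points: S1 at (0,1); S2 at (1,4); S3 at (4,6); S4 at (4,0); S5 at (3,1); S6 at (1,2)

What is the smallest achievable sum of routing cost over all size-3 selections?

13

Open {W-α, W-β, W-γ}.
  S1→W-γ 3, S2→W-β 2, S3→W-α 1, S4→W-γ 4, S5→W-γ 2, S6→W-γ 1  ⇒ total 13.
Compare {W-α, W-γ, W-δ}: total 14.
Compare {W-β, W-γ, W-δ}: total 15.
No size-3 selection does better; minimum is 13.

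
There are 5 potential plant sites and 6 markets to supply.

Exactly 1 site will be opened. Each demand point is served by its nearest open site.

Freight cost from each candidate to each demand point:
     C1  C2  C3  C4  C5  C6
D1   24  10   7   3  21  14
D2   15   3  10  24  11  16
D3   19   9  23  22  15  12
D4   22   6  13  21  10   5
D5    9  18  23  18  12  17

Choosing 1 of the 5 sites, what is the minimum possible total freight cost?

77

Open {D4}.
  C1→D4 22, C2→D4 6, C3→D4 13, C4→D4 21, C5→D4 10, C6→D4 5  ⇒ total 77.
Compare {D1}: total 79.
Compare {D2}: total 79.
No size-1 selection does better; minimum is 77.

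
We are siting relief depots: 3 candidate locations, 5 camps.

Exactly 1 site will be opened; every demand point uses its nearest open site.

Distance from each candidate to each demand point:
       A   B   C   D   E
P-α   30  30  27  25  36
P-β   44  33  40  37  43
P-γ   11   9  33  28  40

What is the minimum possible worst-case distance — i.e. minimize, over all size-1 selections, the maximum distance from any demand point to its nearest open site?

36

Open {P-α}.
  Farthest demand point is E at distance 36 (to P-α); all others are ≤ 36.
With {P-γ} the worst case is 40.
With {P-β} the worst case is 44.
No size-1 selection achieves below 36.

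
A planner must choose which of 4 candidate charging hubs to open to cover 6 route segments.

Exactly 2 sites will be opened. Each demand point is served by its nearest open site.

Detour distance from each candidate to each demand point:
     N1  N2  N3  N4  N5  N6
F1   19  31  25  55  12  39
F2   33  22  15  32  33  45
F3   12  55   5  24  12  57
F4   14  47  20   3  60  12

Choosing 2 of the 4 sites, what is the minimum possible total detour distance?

91

Open {F3, F4}.
  N1→F3 12, N2→F4 47, N3→F3 5, N4→F4 3, N5→F3 12, N6→F4 12  ⇒ total 91.
Compare {F1, F4}: total 92.
Compare {F2, F4}: total 99.
No size-2 selection does better; minimum is 91.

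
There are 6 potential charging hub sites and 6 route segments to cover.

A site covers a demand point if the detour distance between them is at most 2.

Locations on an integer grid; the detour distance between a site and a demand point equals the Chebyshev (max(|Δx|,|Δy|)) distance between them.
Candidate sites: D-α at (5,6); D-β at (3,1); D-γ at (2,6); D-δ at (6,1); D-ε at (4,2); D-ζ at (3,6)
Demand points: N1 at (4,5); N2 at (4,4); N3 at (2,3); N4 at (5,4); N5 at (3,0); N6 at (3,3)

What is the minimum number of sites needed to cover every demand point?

Coverage sets (demand points within 2 of each site):
  D-α: {N1, N2, N4}
  D-β: {N3, N5, N6}
  D-γ: {N1, N2}
  D-δ: {}
  D-ε: {N2, N3, N4, N5, N6}
  D-ζ: {N1, N2, N4}
No single site covers all 6 demand points.
But {D-α, D-β} covers everything, so the minimum is 2.

2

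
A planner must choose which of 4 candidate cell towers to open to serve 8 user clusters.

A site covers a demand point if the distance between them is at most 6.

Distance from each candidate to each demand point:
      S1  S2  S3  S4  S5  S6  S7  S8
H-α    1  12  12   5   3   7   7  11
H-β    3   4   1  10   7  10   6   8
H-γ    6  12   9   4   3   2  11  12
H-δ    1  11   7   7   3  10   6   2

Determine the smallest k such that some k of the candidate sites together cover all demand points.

3

Coverage sets (demand points within 6 of each site):
  H-α: {S1, S4, S5}
  H-β: {S1, S2, S3, S7}
  H-γ: {S1, S4, S5, S6}
  H-δ: {S1, S5, S7, S8}
No 2 sites suffice: every size-2 union leaves at least one demand point uncovered.
But {H-β, H-γ, H-δ} covers everything, so the minimum is 3.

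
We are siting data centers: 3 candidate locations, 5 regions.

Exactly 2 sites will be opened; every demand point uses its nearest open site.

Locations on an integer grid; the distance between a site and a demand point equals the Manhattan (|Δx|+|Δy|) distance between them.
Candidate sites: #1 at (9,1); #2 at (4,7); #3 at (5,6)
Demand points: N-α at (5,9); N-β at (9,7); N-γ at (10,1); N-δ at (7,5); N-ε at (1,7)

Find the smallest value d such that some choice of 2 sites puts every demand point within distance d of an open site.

Open {#1, #2}.
  Farthest demand point is N-β at distance 5 (to #2); all others are ≤ 5.
With {#1, #3} the worst case is 5.
With {#2, #3} the worst case is 10.
No size-2 selection achieves below 5.

5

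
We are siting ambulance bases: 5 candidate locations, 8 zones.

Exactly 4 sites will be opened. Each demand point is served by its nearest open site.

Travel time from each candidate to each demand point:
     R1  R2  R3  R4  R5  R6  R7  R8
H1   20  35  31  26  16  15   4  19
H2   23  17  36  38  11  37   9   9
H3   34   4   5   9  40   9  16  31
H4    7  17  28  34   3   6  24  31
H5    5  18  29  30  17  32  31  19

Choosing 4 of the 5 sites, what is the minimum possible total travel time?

47

Open {H1, H2, H3, H4}.
  R1→H4 7, R2→H3 4, R3→H3 5, R4→H3 9, R5→H4 3, R6→H4 6, R7→H1 4, R8→H2 9  ⇒ total 47.
Compare {H2, H3, H4, H5}: total 50.
Compare {H1, H3, H4, H5}: total 55.
No size-4 selection does better; minimum is 47.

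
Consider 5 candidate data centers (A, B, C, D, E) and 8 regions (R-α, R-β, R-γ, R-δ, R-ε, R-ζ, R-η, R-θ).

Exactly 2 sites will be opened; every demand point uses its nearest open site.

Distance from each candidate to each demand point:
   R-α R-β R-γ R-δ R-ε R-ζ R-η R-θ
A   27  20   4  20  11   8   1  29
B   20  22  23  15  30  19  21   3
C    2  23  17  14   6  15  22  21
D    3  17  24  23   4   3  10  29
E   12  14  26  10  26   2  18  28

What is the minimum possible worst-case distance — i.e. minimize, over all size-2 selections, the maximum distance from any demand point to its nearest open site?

20

Open {A, B}.
  Farthest demand point is R-α at distance 20 (to B); all others are ≤ 20.
With {A, C} the worst case is 21.
With {C, D} the worst case is 21.
No size-2 selection achieves below 20.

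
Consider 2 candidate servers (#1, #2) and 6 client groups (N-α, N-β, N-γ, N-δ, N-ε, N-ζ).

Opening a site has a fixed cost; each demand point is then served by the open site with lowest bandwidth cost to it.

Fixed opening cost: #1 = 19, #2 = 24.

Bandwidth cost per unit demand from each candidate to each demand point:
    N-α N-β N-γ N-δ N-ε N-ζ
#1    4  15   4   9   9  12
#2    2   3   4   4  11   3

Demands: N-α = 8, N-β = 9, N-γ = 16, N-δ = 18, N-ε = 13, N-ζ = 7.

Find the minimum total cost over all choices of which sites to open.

Open {#1, #2}: assign each demand point to its cheapest open site.
  N-α→#2 8×2=16, N-β→#2 9×3=27, N-γ→#1 16×4=64, N-δ→#2 18×4=72, N-ε→#1 13×9=117, N-ζ→#2 7×3=21
  bandwidth cost 317, fixed 43 → total 360.
Compare {#2}: bandwidth cost 343 + fixed 24 = 367.
Compare {#1}: bandwidth cost 594 + fixed 19 = 613.

360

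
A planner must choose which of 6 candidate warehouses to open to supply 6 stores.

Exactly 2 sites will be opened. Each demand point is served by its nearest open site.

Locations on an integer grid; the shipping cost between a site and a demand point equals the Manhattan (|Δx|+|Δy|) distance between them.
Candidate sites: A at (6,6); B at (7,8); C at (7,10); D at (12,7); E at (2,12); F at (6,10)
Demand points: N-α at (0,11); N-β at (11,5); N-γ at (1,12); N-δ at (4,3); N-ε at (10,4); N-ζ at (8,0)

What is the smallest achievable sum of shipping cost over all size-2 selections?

Open {A, E}.
  N-α→E 3, N-β→A 6, N-γ→E 1, N-δ→A 5, N-ε→A 6, N-ζ→A 8  ⇒ total 29.
Compare {D, E}: total 34.
Compare {B, E}: total 35.
No size-2 selection does better; minimum is 29.

29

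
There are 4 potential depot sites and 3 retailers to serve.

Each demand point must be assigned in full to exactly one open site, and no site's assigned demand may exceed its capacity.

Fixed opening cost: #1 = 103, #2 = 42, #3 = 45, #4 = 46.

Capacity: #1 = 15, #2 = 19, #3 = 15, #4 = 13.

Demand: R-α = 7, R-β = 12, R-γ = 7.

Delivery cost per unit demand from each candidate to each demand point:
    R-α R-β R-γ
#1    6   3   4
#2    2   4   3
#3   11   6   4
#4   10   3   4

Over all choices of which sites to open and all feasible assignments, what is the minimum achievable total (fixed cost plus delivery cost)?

159

Open {#2, #4}; cheapest assignment that respects the capacities:
  #2 (cap 19, load 14): R-α, R-γ — cost 7×2 + 7×3 = 35
  #4 (cap 13, load 12): R-β — cost 12×3 = 36
  Shipping 71, fixed 88 → total 159.
  Any other capacity-feasible assignment to {#2, #4} ships for at least 71.
Compare {#2, #3}: its best feasible assignment gives total 177.
Compare {#2, #3, #4}: its best feasible assignment gives total 204.
Every other set of open sites that can feasibly serve all demand totals ≥ 177 even under its best assignment. Minimum: 159.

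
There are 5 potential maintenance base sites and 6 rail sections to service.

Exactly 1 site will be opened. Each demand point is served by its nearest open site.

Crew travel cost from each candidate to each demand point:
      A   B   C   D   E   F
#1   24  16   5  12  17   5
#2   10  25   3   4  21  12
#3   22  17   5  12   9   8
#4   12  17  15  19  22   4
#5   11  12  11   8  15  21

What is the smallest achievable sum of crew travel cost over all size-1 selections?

Open {#3}.
  A→#3 22, B→#3 17, C→#3 5, D→#3 12, E→#3 9, F→#3 8  ⇒ total 73.
Compare {#2}: total 75.
Compare {#5}: total 78.
No size-1 selection does better; minimum is 73.

73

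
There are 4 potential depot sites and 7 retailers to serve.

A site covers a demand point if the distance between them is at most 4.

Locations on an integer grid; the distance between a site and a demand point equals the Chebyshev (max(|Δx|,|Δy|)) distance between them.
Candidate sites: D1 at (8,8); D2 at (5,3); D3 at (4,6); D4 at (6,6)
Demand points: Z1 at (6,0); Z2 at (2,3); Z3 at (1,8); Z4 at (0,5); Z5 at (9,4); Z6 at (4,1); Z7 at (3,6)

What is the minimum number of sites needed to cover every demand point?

Coverage sets (demand points within 4 of each site):
  D1: {Z5}
  D2: {Z1, Z2, Z5, Z6, Z7}
  D3: {Z2, Z3, Z4, Z7}
  D4: {Z2, Z5, Z7}
No single site covers all 7 demand points.
But {D2, D3} covers everything, so the minimum is 2.

2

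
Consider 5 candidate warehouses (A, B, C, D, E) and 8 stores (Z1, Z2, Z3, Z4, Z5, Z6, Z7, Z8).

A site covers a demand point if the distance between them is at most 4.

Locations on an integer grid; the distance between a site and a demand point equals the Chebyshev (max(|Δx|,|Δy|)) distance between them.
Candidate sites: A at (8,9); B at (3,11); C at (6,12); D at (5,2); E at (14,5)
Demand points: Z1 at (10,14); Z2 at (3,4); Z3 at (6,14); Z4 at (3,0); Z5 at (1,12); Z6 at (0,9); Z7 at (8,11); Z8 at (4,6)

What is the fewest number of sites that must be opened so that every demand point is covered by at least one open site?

3

Coverage sets (demand points within 4 of each site):
  A: {Z7, Z8}
  B: {Z3, Z5, Z6}
  C: {Z1, Z3, Z7}
  D: {Z2, Z4, Z8}
  E: {}
No 2 sites suffice: every size-2 union leaves at least one demand point uncovered.
But {B, C, D} covers everything, so the minimum is 3.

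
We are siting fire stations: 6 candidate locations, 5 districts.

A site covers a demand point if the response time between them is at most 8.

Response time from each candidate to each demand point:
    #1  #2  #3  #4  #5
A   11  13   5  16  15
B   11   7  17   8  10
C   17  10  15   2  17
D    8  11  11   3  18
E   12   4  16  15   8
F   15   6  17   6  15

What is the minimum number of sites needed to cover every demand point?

3

Coverage sets (demand points within 8 of each site):
  A: {#3}
  B: {#2, #4}
  C: {#4}
  D: {#1, #4}
  E: {#2, #5}
  F: {#2, #4}
No 2 sites suffice: every size-2 union leaves at least one demand point uncovered.
But {A, D, E} covers everything, so the minimum is 3.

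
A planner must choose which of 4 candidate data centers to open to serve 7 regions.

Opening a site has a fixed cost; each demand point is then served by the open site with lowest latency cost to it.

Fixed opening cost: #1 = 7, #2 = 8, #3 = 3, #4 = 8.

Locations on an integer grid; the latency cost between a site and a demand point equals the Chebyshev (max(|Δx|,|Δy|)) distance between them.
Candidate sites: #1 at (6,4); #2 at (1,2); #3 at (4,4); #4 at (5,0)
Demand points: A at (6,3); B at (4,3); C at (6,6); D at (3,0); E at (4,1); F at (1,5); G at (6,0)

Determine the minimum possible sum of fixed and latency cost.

22

Open {#3}: assign each demand point to its cheapest open site.
  A→#3 2, B→#3 1, C→#3 2, D→#3 4, E→#3 3, F→#3 3, G→#3 4
  latency cost 19, fixed 3 → total 22.
Compare {#3, #4}: latency cost 12 + fixed 11 = 23.
Compare {#1}: latency cost 21 + fixed 7 = 28.
Compare {#1, #3}: latency cost 18 + fixed 10 = 28.
All other subsets cost ≥ 23. Minimum total cost: 22.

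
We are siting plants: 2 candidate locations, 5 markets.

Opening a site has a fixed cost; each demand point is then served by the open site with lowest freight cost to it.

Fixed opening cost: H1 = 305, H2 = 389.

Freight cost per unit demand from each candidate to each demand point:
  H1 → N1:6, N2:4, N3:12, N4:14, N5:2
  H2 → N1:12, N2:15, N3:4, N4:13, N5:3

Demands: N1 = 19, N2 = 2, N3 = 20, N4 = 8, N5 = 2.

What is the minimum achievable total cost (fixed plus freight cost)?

783

Open {H1}: assign each demand point to its cheapest open site.
  N1→H1 19×6=114, N2→H1 2×4=8, N3→H1 20×12=240, N4→H1 8×14=112, N5→H1 2×2=4
  freight cost 478, fixed 305 → total 783.
Compare {H2}: freight cost 448 + fixed 389 = 837.
Compare {H1, H2}: freight cost 310 + fixed 694 = 1004.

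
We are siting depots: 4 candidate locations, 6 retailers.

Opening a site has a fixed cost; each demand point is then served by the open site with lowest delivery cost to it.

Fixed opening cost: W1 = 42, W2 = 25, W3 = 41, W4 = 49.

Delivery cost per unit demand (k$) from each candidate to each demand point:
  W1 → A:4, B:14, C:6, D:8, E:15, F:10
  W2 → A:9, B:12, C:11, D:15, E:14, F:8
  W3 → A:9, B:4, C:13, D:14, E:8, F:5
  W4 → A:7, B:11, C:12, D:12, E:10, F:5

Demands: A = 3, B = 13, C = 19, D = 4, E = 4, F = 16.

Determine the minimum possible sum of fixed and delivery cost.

Open {W1, W3}: assign each demand point to its cheapest open site.
  A→W1 3×4=12, B→W3 13×4=52, C→W1 19×6=114, D→W1 4×8=32, E→W3 4×8=32, F→W3 16×5=80
  delivery cost 322, fixed 83 → total 405.
Compare {W1, W2, W3}: delivery cost 322 + fixed 108 = 430.
Compare {W1, W3, W4}: delivery cost 322 + fixed 132 = 454.
Compare {W1, W2, W3, W4}: delivery cost 322 + fixed 157 = 479.
All other subsets cost ≥ 430. Minimum total cost: 405.

405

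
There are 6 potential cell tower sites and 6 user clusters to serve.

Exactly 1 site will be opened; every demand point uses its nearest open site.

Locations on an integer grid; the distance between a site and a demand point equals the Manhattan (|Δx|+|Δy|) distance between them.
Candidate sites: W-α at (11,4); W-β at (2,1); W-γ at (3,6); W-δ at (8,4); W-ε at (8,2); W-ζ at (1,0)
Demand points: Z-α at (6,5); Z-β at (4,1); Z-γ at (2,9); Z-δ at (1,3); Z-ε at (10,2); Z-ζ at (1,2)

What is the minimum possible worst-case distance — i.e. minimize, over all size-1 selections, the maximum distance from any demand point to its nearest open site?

Open {W-β}.
  Farthest demand point is Z-ε at distance 9 (to W-β); all others are ≤ 9.
With {W-γ} the worst case is 11.
With {W-δ} the worst case is 11.
No size-1 selection achieves below 9.

9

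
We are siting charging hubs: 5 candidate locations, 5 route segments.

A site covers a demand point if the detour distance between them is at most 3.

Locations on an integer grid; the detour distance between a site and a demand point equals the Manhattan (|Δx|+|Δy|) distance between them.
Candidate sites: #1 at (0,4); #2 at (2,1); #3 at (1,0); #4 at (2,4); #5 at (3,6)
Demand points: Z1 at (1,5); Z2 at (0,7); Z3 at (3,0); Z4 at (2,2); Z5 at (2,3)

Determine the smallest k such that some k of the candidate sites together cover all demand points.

2

Coverage sets (demand points within 3 of each site):
  #1: {Z1, Z2, Z5}
  #2: {Z3, Z4, Z5}
  #3: {Z3, Z4}
  #4: {Z1, Z4, Z5}
  #5: {Z1}
No single site covers all 5 demand points.
But {#1, #2} covers everything, so the minimum is 2.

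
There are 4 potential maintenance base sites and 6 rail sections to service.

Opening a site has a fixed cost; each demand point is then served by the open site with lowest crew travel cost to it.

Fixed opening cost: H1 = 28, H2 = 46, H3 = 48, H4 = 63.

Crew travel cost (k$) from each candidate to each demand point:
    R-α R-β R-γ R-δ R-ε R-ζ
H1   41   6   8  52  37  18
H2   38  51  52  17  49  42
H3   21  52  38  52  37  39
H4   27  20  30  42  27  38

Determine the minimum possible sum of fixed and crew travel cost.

190

Open {H1}: assign each demand point to its cheapest open site.
  R-α→H1 41, R-β→H1 6, R-γ→H1 8, R-δ→H1 52, R-ε→H1 37, R-ζ→H1 18
  crew travel cost 162, fixed 28 → total 190.
Compare {H1, H2}: crew travel cost 124 + fixed 74 = 198.
Compare {H1, H3}: crew travel cost 142 + fixed 76 = 218.
Compare {H1, H4}: crew travel cost 128 + fixed 91 = 219.
All other subsets cost ≥ 198. Minimum total cost: 190.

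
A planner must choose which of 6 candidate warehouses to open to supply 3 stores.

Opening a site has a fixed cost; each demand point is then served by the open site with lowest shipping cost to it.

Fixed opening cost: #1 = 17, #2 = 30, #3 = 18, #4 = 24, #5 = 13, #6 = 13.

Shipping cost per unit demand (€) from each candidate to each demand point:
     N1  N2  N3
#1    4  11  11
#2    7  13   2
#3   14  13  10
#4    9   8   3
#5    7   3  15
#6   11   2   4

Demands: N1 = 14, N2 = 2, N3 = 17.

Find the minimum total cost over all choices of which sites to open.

Open {#1, #2, #6}: assign each demand point to its cheapest open site.
  N1→#1 14×4=56, N2→#6 2×2=4, N3→#2 17×2=34
  shipping cost 94, fixed 60 → total 154.
Compare {#1, #2, #5}: shipping cost 96 + fixed 60 = 156.
Compare {#1, #6}: shipping cost 128 + fixed 30 = 158.
Compare {#1, #2}: shipping cost 112 + fixed 47 = 159.
All other subsets cost ≥ 156. Minimum total cost: 154.

154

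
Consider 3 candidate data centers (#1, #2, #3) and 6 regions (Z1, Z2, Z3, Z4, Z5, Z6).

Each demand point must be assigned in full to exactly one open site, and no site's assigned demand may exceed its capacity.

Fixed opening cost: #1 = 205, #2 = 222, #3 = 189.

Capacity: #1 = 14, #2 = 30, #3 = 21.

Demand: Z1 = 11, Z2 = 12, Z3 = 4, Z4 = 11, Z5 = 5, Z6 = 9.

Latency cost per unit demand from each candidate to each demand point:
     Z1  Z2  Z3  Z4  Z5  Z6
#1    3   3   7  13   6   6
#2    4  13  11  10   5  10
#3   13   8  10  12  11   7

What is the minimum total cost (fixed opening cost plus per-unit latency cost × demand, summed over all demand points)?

934

Open {#1, #2, #3}; cheapest assignment that respects the capacities:
  #1 (cap 14, load 12): Z2 — cost 12×3 = 36
  #2 (cap 30, load 27): Z1, Z4, Z5 — cost 11×4 + 11×10 + 5×5 = 179
  #3 (cap 21, load 13): Z3, Z6 — cost 4×10 + 9×7 = 103
  Shipping 318, fixed 616 → total 934.
  Any other capacity-feasible assignment to {#1, #2, #3} ships for at least 318.
Total demand is 52 and no other set of sites has combined capacity ≥ 52, so {#1, #2, #3} is the only feasible choice of open sites. Minimum: 934.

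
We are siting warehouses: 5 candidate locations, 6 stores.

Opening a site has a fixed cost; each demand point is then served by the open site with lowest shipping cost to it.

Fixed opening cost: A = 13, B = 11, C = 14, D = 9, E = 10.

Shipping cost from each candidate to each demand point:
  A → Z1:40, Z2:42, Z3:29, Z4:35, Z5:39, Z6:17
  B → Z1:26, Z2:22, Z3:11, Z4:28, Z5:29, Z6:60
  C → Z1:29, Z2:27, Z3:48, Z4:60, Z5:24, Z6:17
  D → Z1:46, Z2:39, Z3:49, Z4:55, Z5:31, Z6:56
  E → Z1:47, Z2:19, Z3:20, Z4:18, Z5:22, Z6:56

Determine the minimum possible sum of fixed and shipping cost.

Open {A, B, E}: assign each demand point to its cheapest open site.
  Z1→B 26, Z2→E 19, Z3→B 11, Z4→E 18, Z5→E 22, Z6→A 17
  shipping cost 113, fixed 34 → total 147.
Compare {B, C, E}: shipping cost 113 + fixed 35 = 148.
Compare {C, E}: shipping cost 125 + fixed 24 = 149.
Compare {B, C}: shipping cost 128 + fixed 25 = 153.
All other subsets cost ≥ 148. Minimum total cost: 147.

147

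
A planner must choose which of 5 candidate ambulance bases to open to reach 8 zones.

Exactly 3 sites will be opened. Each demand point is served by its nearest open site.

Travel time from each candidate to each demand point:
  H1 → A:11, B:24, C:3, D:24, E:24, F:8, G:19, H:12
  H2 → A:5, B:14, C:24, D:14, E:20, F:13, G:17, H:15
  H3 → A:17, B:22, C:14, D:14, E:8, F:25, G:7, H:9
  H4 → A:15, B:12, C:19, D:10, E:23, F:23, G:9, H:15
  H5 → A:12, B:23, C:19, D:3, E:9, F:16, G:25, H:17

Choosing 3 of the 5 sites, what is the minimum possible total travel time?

Open {H1, H4, H5}.
  A→H1 11, B→H4 12, C→H1 3, D→H5 3, E→H5 9, F→H1 8, G→H4 9, H→H1 12  ⇒ total 67.
Compare {H1, H2, H3}: total 68.
Compare {H1, H3, H4}: total 68.
No size-3 selection does better; minimum is 67.

67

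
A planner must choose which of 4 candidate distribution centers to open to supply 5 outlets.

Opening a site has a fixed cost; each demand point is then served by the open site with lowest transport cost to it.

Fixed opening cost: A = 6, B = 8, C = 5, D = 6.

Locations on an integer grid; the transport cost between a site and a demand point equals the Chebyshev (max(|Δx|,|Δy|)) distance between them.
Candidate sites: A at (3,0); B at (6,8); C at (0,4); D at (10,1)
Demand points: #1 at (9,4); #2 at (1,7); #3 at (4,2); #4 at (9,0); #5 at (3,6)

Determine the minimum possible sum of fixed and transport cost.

25

Open {C, D}: assign each demand point to its cheapest open site.
  #1→D 3, #2→C 3, #3→C 4, #4→D 1, #5→C 3
  transport cost 14, fixed 11 → total 25.
Compare {A, C, D}: transport cost 12 + fixed 17 = 29.
Compare {A, C}: transport cost 20 + fixed 11 = 31.
Compare {A, D}: transport cost 19 + fixed 12 = 31.
All other subsets cost ≥ 29. Minimum total cost: 25.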